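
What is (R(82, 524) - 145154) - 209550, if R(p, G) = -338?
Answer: -355042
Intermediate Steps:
(R(82, 524) - 145154) - 209550 = (-338 - 145154) - 209550 = -145492 - 209550 = -355042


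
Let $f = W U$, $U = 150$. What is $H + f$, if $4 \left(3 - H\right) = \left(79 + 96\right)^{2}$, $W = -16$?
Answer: $- \frac{40213}{4} \approx -10053.0$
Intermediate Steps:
$H = - \frac{30613}{4}$ ($H = 3 - \frac{\left(79 + 96\right)^{2}}{4} = 3 - \frac{175^{2}}{4} = 3 - \frac{30625}{4} = - \frac{30613}{4} \approx -7653.3$)
$f = -2400$ ($f = \left(-16\right) 150 = -2400$)
$H + f = - \frac{30613}{4} - 2400 = - \frac{40213}{4}$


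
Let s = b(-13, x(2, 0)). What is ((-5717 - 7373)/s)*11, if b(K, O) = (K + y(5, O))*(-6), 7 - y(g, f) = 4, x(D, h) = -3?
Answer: -14399/6 ≈ -2399.8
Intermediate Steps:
y(g, f) = 3 (y(g, f) = 7 - 1*4 = 7 - 4 = 3)
b(K, O) = -18 - 6*K (b(K, O) = (K + 3)*(-6) = (3 + K)*(-6) = -18 - 6*K)
s = 60 (s = -18 - 6*(-13) = -18 + 78 = 60)
((-5717 - 7373)/s)*11 = ((-5717 - 7373)/60)*11 = -13090*1/60*11 = -1309/6*11 = -14399/6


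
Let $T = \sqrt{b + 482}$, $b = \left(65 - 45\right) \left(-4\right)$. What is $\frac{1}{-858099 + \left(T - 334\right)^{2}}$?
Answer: $- \frac{746141}{556547009833} + \frac{668 \sqrt{402}}{556547009833} \approx -1.3166 \cdot 10^{-6}$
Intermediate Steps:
$b = -80$ ($b = \left(65 - 45\right) \left(-4\right) = 20 \left(-4\right) = -80$)
$T = \sqrt{402}$ ($T = \sqrt{-80 + 482} = \sqrt{402} \approx 20.05$)
$\frac{1}{-858099 + \left(T - 334\right)^{2}} = \frac{1}{-858099 + \left(\sqrt{402} - 334\right)^{2}} = \frac{1}{-858099 + \left(-334 + \sqrt{402}\right)^{2}}$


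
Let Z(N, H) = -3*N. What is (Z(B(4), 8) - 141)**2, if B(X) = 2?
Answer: 21609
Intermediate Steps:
(Z(B(4), 8) - 141)**2 = (-3*2 - 141)**2 = (-6 - 141)**2 = (-147)**2 = 21609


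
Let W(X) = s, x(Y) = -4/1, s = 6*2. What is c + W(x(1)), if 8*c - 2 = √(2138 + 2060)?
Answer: 49/4 + √4198/8 ≈ 20.349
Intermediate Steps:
s = 12
x(Y) = -4 (x(Y) = -4*1 = -4)
W(X) = 12
c = ¼ + √4198/8 (c = ¼ + √(2138 + 2060)/8 = ¼ + √4198/8 ≈ 8.3490)
c + W(x(1)) = (¼ + √4198/8) + 12 = 49/4 + √4198/8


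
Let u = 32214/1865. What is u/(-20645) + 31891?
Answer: 1227896748961/38502925 ≈ 31891.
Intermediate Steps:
u = 32214/1865 (u = 32214*(1/1865) = 32214/1865 ≈ 17.273)
u/(-20645) + 31891 = (32214/1865)/(-20645) + 31891 = (32214/1865)*(-1/20645) + 31891 = -32214/38502925 + 31891 = 1227896748961/38502925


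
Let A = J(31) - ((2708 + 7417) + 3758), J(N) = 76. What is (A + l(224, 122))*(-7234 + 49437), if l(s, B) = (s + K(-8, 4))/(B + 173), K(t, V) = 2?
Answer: -171886024317/295 ≈ -5.8266e+8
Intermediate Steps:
l(s, B) = (2 + s)/(173 + B) (l(s, B) = (s + 2)/(B + 173) = (2 + s)/(173 + B))
A = -13807 (A = 76 - ((2708 + 7417) + 3758) = 76 - (10125 + 3758) = 76 - 1*13883 = 76 - 13883 = -13807)
(A + l(224, 122))*(-7234 + 49437) = (-13807 + (2 + 224)/(173 + 122))*(-7234 + 49437) = (-13807 + 226/295)*42203 = -4072839/295*42203 = -171886024317/295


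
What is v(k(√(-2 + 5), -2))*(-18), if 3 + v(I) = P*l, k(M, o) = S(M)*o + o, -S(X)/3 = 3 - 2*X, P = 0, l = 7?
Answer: 54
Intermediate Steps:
S(X) = -9 + 6*X (S(X) = -3*(3 - 2*X) = -9 + 6*X)
k(M, o) = o + o*(-9 + 6*M) (k(M, o) = (-9 + 6*M)*o + o = o*(-9 + 6*M) + o = o + o*(-9 + 6*M))
v(I) = -3 (v(I) = -3 + 0*7 = -3 + 0 = -3)
v(k(√(-2 + 5), -2))*(-18) = -3*(-18) = 54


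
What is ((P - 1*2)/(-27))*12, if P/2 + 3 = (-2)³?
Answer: 32/3 ≈ 10.667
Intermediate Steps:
P = -22 (P = -6 + 2*(-2)³ = -6 + 2*(-8) = -6 - 16 = -22)
((P - 1*2)/(-27))*12 = ((-22 - 1*2)/(-27))*12 = ((-22 - 2)*(-1/27))*12 = -24*(-1/27)*12 = (8/9)*12 = 32/3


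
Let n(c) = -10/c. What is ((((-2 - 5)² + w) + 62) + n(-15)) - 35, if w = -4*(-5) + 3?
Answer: 299/3 ≈ 99.667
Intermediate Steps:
w = 23 (w = 20 + 3 = 23)
((((-2 - 5)² + w) + 62) + n(-15)) - 35 = ((((-2 - 5)² + 23) + 62) - 10/(-15)) - 35 = ((((-7)² + 23) + 62) - 10*(-1/15)) - 35 = (((49 + 23) + 62) + ⅔) - 35 = ((72 + 62) + ⅔) - 35 = (134 + ⅔) - 35 = 404/3 - 35 = 299/3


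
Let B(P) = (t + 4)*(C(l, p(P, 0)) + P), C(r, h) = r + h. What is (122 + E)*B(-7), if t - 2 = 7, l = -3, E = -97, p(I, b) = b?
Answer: -3250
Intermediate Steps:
t = 9 (t = 2 + 7 = 9)
C(r, h) = h + r
B(P) = -39 + 13*P (B(P) = (9 + 4)*((0 - 3) + P) = 13*(-3 + P) = -39 + 13*P)
(122 + E)*B(-7) = (122 - 97)*(-39 + 13*(-7)) = 25*(-39 - 91) = 25*(-130) = -3250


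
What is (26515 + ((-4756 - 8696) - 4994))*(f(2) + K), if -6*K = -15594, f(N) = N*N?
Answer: 21003607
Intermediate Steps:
f(N) = N**2
K = 2599 (K = -1/6*(-15594) = 2599)
(26515 + ((-4756 - 8696) - 4994))*(f(2) + K) = (26515 + ((-4756 - 8696) - 4994))*(2**2 + 2599) = (26515 + (-13452 - 4994))*(4 + 2599) = (26515 - 18446)*2603 = 8069*2603 = 21003607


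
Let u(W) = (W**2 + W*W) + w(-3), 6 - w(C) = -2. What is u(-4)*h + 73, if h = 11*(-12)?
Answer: -5207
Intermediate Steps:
h = -132
w(C) = 8 (w(C) = 6 - 1*(-2) = 6 + 2 = 8)
u(W) = 8 + 2*W**2 (u(W) = (W**2 + W*W) + 8 = (W**2 + W**2) + 8 = 2*W**2 + 8 = 8 + 2*W**2)
u(-4)*h + 73 = (8 + 2*(-4)**2)*(-132) + 73 = (8 + 2*16)*(-132) + 73 = (8 + 32)*(-132) + 73 = 40*(-132) + 73 = -5280 + 73 = -5207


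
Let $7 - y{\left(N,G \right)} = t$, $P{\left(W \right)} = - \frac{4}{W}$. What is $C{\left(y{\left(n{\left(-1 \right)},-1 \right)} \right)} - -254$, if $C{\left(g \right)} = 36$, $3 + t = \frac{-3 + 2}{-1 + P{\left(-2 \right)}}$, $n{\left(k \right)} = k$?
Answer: $290$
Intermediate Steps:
$t = -4$ ($t = -3 + \frac{-3 + 2}{-1 - \frac{4}{-2}} = -3 - \frac{1}{-1 - -2} = -3 - \frac{1}{-1 + 2} = -3 - 1^{-1} = -3 - 1 = -4$)
$y{\left(N,G \right)} = 11$ ($y{\left(N,G \right)} = 7 - -4 = 7 + 4 = 11$)
$C{\left(y{\left(n{\left(-1 \right)},-1 \right)} \right)} - -254 = 36 - -254 = 36 + 254 = 290$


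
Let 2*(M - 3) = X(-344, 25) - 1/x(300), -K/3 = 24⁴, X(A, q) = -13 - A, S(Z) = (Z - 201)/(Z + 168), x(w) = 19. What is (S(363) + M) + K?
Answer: -1115573487/1121 ≈ -9.9516e+5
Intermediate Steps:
S(Z) = (-201 + Z)/(168 + Z)
K = -995328 (K = -3*24⁴ = -3*331776 = -995328)
M = 3201/19 (M = 3 + ((-13 - 1*(-344)) - 1/19)/2 = 3 + ((-13 + 344) - 1*1/19)/2 = 3 + (331 - 1/19)/2 = 3 + (½)*(6288/19) = 3 + 3144/19 = 3201/19 ≈ 168.47)
(S(363) + M) + K = ((-201 + 363)/(168 + 363) + 3201/19) - 995328 = (162/531 + 3201/19) - 995328 = ((1/531)*162 + 3201/19) - 995328 = (18/59 + 3201/19) - 995328 = 189201/1121 - 995328 = -1115573487/1121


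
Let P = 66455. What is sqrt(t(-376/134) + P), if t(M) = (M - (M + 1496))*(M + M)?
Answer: sqrt(336003727)/67 ≈ 273.59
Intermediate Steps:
t(M) = -2992*M (t(M) = (M - (1496 + M))*(2*M) = (M + (-1496 - M))*(2*M) = -2992*M)
sqrt(t(-376/134) + P) = sqrt(-(-1124992)/134 + 66455) = sqrt(-2992*(-188/67) + 66455) = sqrt(562496/67 + 66455) = sqrt(5014981/67) = sqrt(336003727)/67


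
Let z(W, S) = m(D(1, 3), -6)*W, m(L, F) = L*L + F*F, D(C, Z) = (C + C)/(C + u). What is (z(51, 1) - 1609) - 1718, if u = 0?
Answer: -1287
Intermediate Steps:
D(C, Z) = 2 (D(C, Z) = (C + C)/(C + 0) = (2*C)/C = 2)
m(L, F) = F² + L² (m(L, F) = L² + F² = F² + L²)
z(W, S) = 40*W (z(W, S) = ((-6)² + 2²)*W = (36 + 4)*W = 40*W)
(z(51, 1) - 1609) - 1718 = (40*51 - 1609) - 1718 = (2040 - 1609) - 1718 = 431 - 1718 = -1287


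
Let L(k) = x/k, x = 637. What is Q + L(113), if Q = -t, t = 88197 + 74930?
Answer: -18432714/113 ≈ -1.6312e+5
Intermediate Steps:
L(k) = 637/k
t = 163127
Q = -163127 (Q = -1*163127 = -163127)
Q + L(113) = -163127 + 637/113 = -18432714/113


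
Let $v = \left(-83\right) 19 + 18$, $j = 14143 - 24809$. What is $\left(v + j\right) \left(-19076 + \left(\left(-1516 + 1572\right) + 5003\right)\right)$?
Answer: $171357825$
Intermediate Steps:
$j = -10666$ ($j = 14143 - 24809 = -10666$)
$v = -1559$ ($v = -1577 + 18 = -1559$)
$\left(v + j\right) \left(-19076 + \left(\left(-1516 + 1572\right) + 5003\right)\right) = \left(-1559 - 10666\right) \left(-19076 + \left(\left(-1516 + 1572\right) + 5003\right)\right) = - 12225 \left(-19076 + \left(56 + 5003\right)\right) = - 12225 \left(-19076 + 5059\right) = \left(-12225\right) \left(-14017\right) = 171357825$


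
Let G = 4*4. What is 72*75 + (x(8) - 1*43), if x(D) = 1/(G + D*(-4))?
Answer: 85711/16 ≈ 5356.9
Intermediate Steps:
G = 16
x(D) = 1/(16 - 4*D) (x(D) = 1/(16 + D*(-4)) = 1/(16 - 4*D))
72*75 + (x(8) - 1*43) = 72*75 + (-1/(-16 + 4*8) - 1*43) = 5400 + (-1/(-16 + 32) - 43) = 5400 + (-1/16 - 43) = 5400 - 689/16 = 85711/16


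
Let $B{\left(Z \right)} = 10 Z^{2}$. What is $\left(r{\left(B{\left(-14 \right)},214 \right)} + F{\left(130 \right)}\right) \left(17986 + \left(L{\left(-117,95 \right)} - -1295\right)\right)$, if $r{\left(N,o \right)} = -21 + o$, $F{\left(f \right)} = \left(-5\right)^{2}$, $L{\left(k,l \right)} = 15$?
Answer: $4206528$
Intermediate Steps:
$F{\left(f \right)} = 25$
$\left(r{\left(B{\left(-14 \right)},214 \right)} + F{\left(130 \right)}\right) \left(17986 + \left(L{\left(-117,95 \right)} - -1295\right)\right) = \left(\left(-21 + 214\right) + 25\right) \left(17986 + \left(15 - -1295\right)\right) = \left(193 + 25\right) \left(17986 + \left(15 + 1295\right)\right) = 218 \left(17986 + 1310\right) = 218 \cdot 19296 = 4206528$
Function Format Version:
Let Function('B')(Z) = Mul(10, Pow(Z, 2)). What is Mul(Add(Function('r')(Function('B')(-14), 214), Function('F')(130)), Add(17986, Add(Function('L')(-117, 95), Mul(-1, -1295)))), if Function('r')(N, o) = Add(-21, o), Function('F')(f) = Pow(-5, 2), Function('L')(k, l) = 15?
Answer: 4206528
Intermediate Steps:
Function('F')(f) = 25
Mul(Add(Function('r')(Function('B')(-14), 214), Function('F')(130)), Add(17986, Add(Function('L')(-117, 95), Mul(-1, -1295)))) = Mul(Add(Add(-21, 214), 25), Add(17986, Add(15, Mul(-1, -1295)))) = Mul(Add(193, 25), Add(17986, Add(15, 1295))) = Mul(218, Add(17986, 1310)) = Mul(218, 19296) = 4206528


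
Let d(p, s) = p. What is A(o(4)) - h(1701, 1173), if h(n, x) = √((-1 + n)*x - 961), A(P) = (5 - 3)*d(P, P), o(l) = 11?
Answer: 22 - √1993139 ≈ -1389.8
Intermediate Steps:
A(P) = 2*P (A(P) = (5 - 3)*P = 2*P)
h(n, x) = √(-961 + x*(-1 + n)) (h(n, x) = √(x*(-1 + n) - 961) = √(-961 + x*(-1 + n)))
A(o(4)) - h(1701, 1173) = 2*11 - √(-961 - 1*1173 + 1701*1173) = 22 - √(-961 - 1173 + 1995273) = 22 - √1993139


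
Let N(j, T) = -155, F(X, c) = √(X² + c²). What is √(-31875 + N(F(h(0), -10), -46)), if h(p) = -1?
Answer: I*√32030 ≈ 178.97*I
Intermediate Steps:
√(-31875 + N(F(h(0), -10), -46)) = √(-31875 - 155) = √(-32030) = I*√32030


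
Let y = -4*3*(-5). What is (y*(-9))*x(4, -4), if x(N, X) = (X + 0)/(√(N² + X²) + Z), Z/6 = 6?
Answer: 4860/79 - 540*√2/79 ≈ 51.852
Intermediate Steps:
Z = 36 (Z = 6*6 = 36)
y = 60 (y = -12*(-5) = 60)
x(N, X) = X/(36 + √(N² + X²)) (x(N, X) = (X + 0)/(√(N² + X²) + 36) = X/(36 + √(N² + X²)))
(y*(-9))*x(4, -4) = (60*(-9))*(-4/(36 + √(4² + (-4)²))) = -(-2160)/(36 + √(16 + 16)) = -(-2160)/(36 + √32) = -(-2160)/(36 + 4*√2) = 2160/(36 + 4*√2)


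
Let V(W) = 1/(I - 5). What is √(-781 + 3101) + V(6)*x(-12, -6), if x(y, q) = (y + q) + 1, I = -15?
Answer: 17/20 + 4*√145 ≈ 49.016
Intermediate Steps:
V(W) = -1/20 (V(W) = 1/(-15 - 5) = 1/(-20) = -1/20)
x(y, q) = 1 + q + y (x(y, q) = (q + y) + 1 = 1 + q + y)
√(-781 + 3101) + V(6)*x(-12, -6) = √(-781 + 3101) - (1 - 6 - 12)/20 = √2320 - 1/20*(-17) = 4*√145 + 17/20 = 17/20 + 4*√145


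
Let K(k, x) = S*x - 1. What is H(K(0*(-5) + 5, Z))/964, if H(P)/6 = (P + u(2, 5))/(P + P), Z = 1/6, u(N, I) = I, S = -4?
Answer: -3/482 ≈ -0.0062241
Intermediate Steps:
Z = ⅙ ≈ 0.16667
K(k, x) = -1 - 4*x (K(k, x) = -4*x - 1 = -1 - 4*x)
H(P) = 3*(5 + P)/P (H(P) = 6*((P + 5)/(P + P)) = 6*((5 + P)/((2*P))) = 6*((5 + P)*(1/(2*P))) = 6*((5 + P)/(2*P)) = 3*(5 + P)/P)
H(K(0*(-5) + 5, Z))/964 = (3 + 15/(-1 - 4*⅙))/964 = (3 + 15/(-1 - ⅔))*(1/964) = (3 + 15/(-5/3))*(1/964) = (3 + 15*(-⅗))*(1/964) = (3 - 9)*(1/964) = -6*1/964 = -3/482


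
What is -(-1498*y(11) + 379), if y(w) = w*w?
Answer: 180879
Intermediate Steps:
y(w) = w**2
-(-1498*y(11) + 379) = -(-1498*11**2 + 379) = -(-1498*121 + 379) = -(-181258 + 379) = -1*(-180879) = 180879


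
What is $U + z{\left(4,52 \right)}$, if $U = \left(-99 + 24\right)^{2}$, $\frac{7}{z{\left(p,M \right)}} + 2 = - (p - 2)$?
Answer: $\frac{22493}{4} \approx 5623.3$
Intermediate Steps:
$z{\left(p,M \right)} = - \frac{7}{p}$ ($z{\left(p,M \right)} = \frac{7}{-2 - \left(p - 2\right)} = \frac{7}{-2 - \left(-2 + p\right)} = \frac{7}{\left(-1\right) p} = 7 \left(- \frac{1}{p}\right) = - \frac{7}{p}$)
$U = 5625$ ($U = \left(-75\right)^{2} = 5625$)
$U + z{\left(4,52 \right)} = 5625 - \frac{7}{4} = \frac{22493}{4}$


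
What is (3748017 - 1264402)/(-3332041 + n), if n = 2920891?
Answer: -496723/82230 ≈ -6.0407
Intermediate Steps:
(3748017 - 1264402)/(-3332041 + n) = (3748017 - 1264402)/(-3332041 + 2920891) = 2483615/(-411150) = 2483615*(-1/411150) = -496723/82230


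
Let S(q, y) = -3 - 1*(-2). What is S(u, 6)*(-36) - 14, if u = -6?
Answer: 22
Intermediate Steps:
S(q, y) = -1 (S(q, y) = -3 + 2 = -1)
S(u, 6)*(-36) - 14 = -1*(-36) - 14 = 36 - 14 = 22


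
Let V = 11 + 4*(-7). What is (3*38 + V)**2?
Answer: 9409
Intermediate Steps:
V = -17 (V = 11 - 28 = -17)
(3*38 + V)**2 = (3*38 - 17)**2 = (114 - 17)**2 = 97**2 = 9409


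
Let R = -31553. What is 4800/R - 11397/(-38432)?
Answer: 175135941/1212644896 ≈ 0.14442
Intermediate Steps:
4800/R - 11397/(-38432) = 4800/(-31553) - 11397/(-38432) = 4800*(-1/31553) - 11397*(-1/38432) = -4800/31553 + 11397/38432 = 175135941/1212644896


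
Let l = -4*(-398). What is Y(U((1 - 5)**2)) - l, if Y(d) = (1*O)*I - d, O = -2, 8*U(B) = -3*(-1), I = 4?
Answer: -12803/8 ≈ -1600.4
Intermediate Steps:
U(B) = 3/8 (U(B) = (-3*(-1))/8 = (1/8)*3 = 3/8)
l = 1592
Y(d) = -8 - d (Y(d) = (1*(-2))*4 - d = -2*4 - d = -8 - d)
Y(U((1 - 5)**2)) - l = (-8 - 1*3/8) - 1*1592 = (-8 - 3/8) - 1592 = -67/8 - 1592 = -12803/8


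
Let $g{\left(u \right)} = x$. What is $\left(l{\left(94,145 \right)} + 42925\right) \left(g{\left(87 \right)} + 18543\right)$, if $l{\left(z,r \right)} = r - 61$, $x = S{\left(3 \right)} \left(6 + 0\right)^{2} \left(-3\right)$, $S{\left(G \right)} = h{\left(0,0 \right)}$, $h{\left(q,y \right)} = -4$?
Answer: $816095775$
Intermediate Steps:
$S{\left(G \right)} = -4$
$x = 432$ ($x = - 4 \left(6 + 0\right)^{2} \left(-3\right) = - 4 \cdot 6^{2} \left(-3\right) = \left(-4\right) 36 \left(-3\right) = \left(-144\right) \left(-3\right) = 432$)
$g{\left(u \right)} = 432$
$l{\left(z,r \right)} = -61 + r$ ($l{\left(z,r \right)} = r - 61 = -61 + r$)
$\left(l{\left(94,145 \right)} + 42925\right) \left(g{\left(87 \right)} + 18543\right) = \left(\left(-61 + 145\right) + 42925\right) \left(432 + 18543\right) = \left(84 + 42925\right) 18975 = 43009 \cdot 18975 = 816095775$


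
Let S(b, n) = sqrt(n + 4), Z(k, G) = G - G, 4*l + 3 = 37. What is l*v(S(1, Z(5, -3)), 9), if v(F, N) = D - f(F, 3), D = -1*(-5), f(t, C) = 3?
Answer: 17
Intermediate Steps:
l = 17/2 (l = -3/4 + (1/4)*37 = -3/4 + 37/4 = 17/2 ≈ 8.5000)
Z(k, G) = 0
D = 5
S(b, n) = sqrt(4 + n)
v(F, N) = 2 (v(F, N) = 5 - 1*3 = 5 - 3 = 2)
l*v(S(1, Z(5, -3)), 9) = (17/2)*2 = 17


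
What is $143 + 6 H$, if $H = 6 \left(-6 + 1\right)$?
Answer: $-37$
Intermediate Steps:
$H = -30$ ($H = 6 \left(-5\right) = -30$)
$143 + 6 H = 143 + 6 \left(-30\right) = 143 - 180 = -37$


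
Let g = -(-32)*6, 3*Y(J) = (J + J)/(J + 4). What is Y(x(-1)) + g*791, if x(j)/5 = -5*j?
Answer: 13212914/87 ≈ 1.5187e+5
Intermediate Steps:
x(j) = -25*j (x(j) = 5*(-5*j) = -25*j)
Y(J) = 2*J/(3*(4 + J)) (Y(J) = ((J + J)/(J + 4))/3 = ((2*J)/(4 + J))/3 = (2*J/(4 + J))/3 = 2*J/(3*(4 + J)))
g = 192 (g = -16*(-12) = 192)
Y(x(-1)) + g*791 = 2*(-25*(-1))/(3*(4 - 25*(-1))) + 192*791 = (⅔)*25/(4 + 25) + 151872 = (⅔)*25/29 + 151872 = (⅔)*25*(1/29) + 151872 = 50/87 + 151872 = 13212914/87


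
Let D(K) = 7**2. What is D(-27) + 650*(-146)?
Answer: -94851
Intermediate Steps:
D(K) = 49
D(-27) + 650*(-146) = 49 + 650*(-146) = 49 - 94900 = -94851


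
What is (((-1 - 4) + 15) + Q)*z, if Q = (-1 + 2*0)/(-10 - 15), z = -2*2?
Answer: -1004/25 ≈ -40.160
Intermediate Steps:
z = -4
Q = 1/25 (Q = (-1 + 0)/(-25) = -1*(-1/25) = 1/25 ≈ 0.040000)
(((-1 - 4) + 15) + Q)*z = (((-1 - 4) + 15) + 1/25)*(-4) = ((-5 + 15) + 1/25)*(-4) = (10 + 1/25)*(-4) = (251/25)*(-4) = -1004/25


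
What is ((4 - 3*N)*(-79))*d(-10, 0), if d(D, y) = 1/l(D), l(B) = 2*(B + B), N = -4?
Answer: 158/5 ≈ 31.600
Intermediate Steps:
l(B) = 4*B (l(B) = 2*(2*B) = 4*B)
d(D, y) = 1/(4*D)
((4 - 3*N)*(-79))*d(-10, 0) = ((4 - 3*(-4))*(-79))*((1/4)/(-10)) = ((4 + 12)*(-79))*((1/4)*(-1/10)) = (16*(-79))*(-1/40) = -1264*(-1/40) = 158/5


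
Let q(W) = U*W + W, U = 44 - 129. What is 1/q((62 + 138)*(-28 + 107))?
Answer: -1/1327200 ≈ -7.5347e-7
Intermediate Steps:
U = -85
q(W) = -84*W (q(W) = -85*W + W = -84*W)
1/q((62 + 138)*(-28 + 107)) = 1/(-84*(62 + 138)*(-28 + 107)) = 1/(-16800*79) = 1/(-84*15800) = 1/(-1327200) = -1/1327200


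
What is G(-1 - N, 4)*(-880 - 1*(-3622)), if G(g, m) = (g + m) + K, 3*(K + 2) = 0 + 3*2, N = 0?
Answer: 8226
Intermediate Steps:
K = 0 (K = -2 + (0 + 3*2)/3 = -2 + (0 + 6)/3 = -2 + (⅓)*6 = -2 + 2 = 0)
G(g, m) = g + m (G(g, m) = (g + m) + 0 = g + m)
G(-1 - N, 4)*(-880 - 1*(-3622)) = ((-1 - 1*0) + 4)*(-880 - 1*(-3622)) = ((-1 + 0) + 4)*(-880 + 3622) = (-1 + 4)*2742 = 3*2742 = 8226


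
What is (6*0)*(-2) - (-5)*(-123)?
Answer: -615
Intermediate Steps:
(6*0)*(-2) - (-5)*(-123) = 0*(-2) - 1*615 = 0 - 615 = -615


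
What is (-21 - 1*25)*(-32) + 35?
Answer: 1507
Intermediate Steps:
(-21 - 1*25)*(-32) + 35 = (-21 - 25)*(-32) + 35 = -46*(-32) + 35 = 1472 + 35 = 1507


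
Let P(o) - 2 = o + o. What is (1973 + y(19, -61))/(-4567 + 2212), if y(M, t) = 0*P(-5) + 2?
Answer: -395/471 ≈ -0.83864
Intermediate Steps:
P(o) = 2 + 2*o (P(o) = 2 + (o + o) = 2 + 2*o)
y(M, t) = 2 (y(M, t) = 0*(2 + 2*(-5)) + 2 = 0*(2 - 10) + 2 = 0*(-8) + 2 = 0 + 2 = 2)
(1973 + y(19, -61))/(-4567 + 2212) = (1973 + 2)/(-4567 + 2212) = 1975/(-2355) = 1975*(-1/2355) = -395/471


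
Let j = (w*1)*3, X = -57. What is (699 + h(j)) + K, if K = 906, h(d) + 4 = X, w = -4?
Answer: 1544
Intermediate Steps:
j = -12 (j = -4*1*3 = -4*3 = -12)
h(d) = -61 (h(d) = -4 - 57 = -61)
(699 + h(j)) + K = (699 - 61) + 906 = 638 + 906 = 1544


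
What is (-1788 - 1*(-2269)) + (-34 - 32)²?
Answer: 4837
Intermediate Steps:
(-1788 - 1*(-2269)) + (-34 - 32)² = (-1788 + 2269) + (-66)² = 481 + 4356 = 4837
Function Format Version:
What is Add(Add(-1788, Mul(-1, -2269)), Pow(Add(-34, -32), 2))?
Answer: 4837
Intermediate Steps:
Add(Add(-1788, Mul(-1, -2269)), Pow(Add(-34, -32), 2)) = Add(Add(-1788, 2269), Pow(-66, 2)) = Add(481, 4356) = 4837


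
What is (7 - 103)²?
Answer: 9216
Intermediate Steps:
(7 - 103)² = (-96)² = 9216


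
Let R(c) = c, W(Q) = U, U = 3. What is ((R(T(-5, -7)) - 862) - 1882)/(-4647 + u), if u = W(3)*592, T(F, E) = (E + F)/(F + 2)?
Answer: 2740/2871 ≈ 0.95437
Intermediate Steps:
W(Q) = 3
T(F, E) = (E + F)/(2 + F)
u = 1776 (u = 3*592 = 1776)
((R(T(-5, -7)) - 862) - 1882)/(-4647 + u) = (((-7 - 5)/(2 - 5) - 862) - 1882)/(-4647 + 1776) = ((-12/(-3) - 862) - 1882)/(-2871) = ((-1/3*(-12) - 862) - 1882)*(-1/2871) = ((4 - 862) - 1882)*(-1/2871) = (-858 - 1882)*(-1/2871) = -2740*(-1/2871) = 2740/2871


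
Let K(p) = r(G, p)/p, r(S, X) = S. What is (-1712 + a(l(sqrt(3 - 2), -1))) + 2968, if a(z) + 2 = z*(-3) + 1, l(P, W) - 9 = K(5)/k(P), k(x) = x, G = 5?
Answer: 1225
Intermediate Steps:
K(p) = 5/p
l(P, W) = 9 + 1/P (l(P, W) = 9 + (5/5)/P = 9 + (5*(1/5))/P = 9 + 1/P)
a(z) = -1 - 3*z (a(z) = -2 + (z*(-3) + 1) = -2 + (-3*z + 1) = -2 + (1 - 3*z) = -1 - 3*z)
(-1712 + a(l(sqrt(3 - 2), -1))) + 2968 = (-1712 + (-1 - 3*(9 + 1/(sqrt(3 - 2))))) + 2968 = (-1712 + (-1 - 3*(9 + 1/(sqrt(1))))) + 2968 = (-1712 + (-1 - 3*(9 + 1/1))) + 2968 = (-1712 + (-1 - 3*(9 + 1))) + 2968 = (-1712 + (-1 - 3*10)) + 2968 = (-1712 + (-1 - 30)) + 2968 = (-1712 - 31) + 2968 = -1743 + 2968 = 1225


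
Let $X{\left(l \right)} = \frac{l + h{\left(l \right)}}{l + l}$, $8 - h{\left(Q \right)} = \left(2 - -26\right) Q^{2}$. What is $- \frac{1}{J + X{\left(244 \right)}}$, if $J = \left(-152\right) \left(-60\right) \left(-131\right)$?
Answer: $\frac{122}{146172529} \approx 8.3463 \cdot 10^{-7}$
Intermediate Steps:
$h{\left(Q \right)} = 8 - 28 Q^{2}$ ($h{\left(Q \right)} = 8 - \left(2 - -26\right) Q^{2} = 8 - \left(2 + 26\right) Q^{2} = 8 - 28 Q^{2}$)
$J = -1194720$ ($J = 9120 \left(-131\right) = -1194720$)
$X{\left(l \right)} = \frac{8 + l - 28 l^{2}}{2 l}$ ($X{\left(l \right)} = \frac{l - \left(-8 + 28 l^{2}\right)}{l + l} = \frac{8 + l - 28 l^{2}}{2 l}$)
$- \frac{1}{J + X{\left(244 \right)}} = - \frac{1}{-1194720 + \left(\frac{1}{2} - 3416 + \frac{4}{244}\right)} = - \frac{1}{-1194720 + \left(\frac{1}{2} - 3416 + 4 \cdot \frac{1}{244}\right)} = - \frac{1}{-1194720 + \left(\frac{1}{2} - 3416 + \frac{1}{61}\right)} = - \frac{1}{-1194720 - \frac{416689}{122}} = - \frac{1}{- \frac{146172529}{122}} = \left(-1\right) \left(- \frac{122}{146172529}\right) = \frac{122}{146172529}$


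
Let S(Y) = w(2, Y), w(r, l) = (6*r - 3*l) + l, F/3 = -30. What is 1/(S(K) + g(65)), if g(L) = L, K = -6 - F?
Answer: -1/91 ≈ -0.010989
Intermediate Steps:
F = -90 (F = 3*(-30) = -90)
w(r, l) = -2*l + 6*r (w(r, l) = (-3*l + 6*r) + l = -2*l + 6*r)
K = 84 (K = -6 - 1*(-90) = -6 + 90 = 84)
S(Y) = 12 - 2*Y (S(Y) = -2*Y + 6*2 = -2*Y + 12 = 12 - 2*Y)
1/(S(K) + g(65)) = 1/((12 - 2*84) + 65) = 1/((12 - 168) + 65) = 1/(-156 + 65) = 1/(-91) = -1/91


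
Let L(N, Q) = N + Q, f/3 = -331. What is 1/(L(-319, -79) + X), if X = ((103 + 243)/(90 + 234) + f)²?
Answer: 26244/25811795137 ≈ 1.0167e-6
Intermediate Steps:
f = -993 (f = 3*(-331) = -993)
X = 25822240249/26244 (X = ((103 + 243)/(90 + 234) - 993)² = (346/324 - 993)² = (346*(1/324) - 993)² = (173/162 - 993)² = (-160693/162)² = 25822240249/26244 ≈ 9.8393e+5)
1/(L(-319, -79) + X) = 1/((-319 - 79) + 25822240249/26244) = 1/(-398 + 25822240249/26244) = 1/(25811795137/26244) = 26244/25811795137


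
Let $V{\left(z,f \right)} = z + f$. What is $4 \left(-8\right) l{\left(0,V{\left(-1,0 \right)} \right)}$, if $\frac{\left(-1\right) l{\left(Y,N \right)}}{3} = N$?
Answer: $-96$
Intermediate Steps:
$V{\left(z,f \right)} = f + z$
$l{\left(Y,N \right)} = - 3 N$
$4 \left(-8\right) l{\left(0,V{\left(-1,0 \right)} \right)} = 4 \left(-8\right) \left(- 3 \left(0 - 1\right)\right) = - 32 \left(\left(-3\right) \left(-1\right)\right) = \left(-32\right) 3 = -96$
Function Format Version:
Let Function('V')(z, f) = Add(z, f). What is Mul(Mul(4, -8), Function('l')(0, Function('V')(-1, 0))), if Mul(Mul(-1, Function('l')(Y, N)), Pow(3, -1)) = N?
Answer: -96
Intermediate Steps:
Function('V')(z, f) = Add(f, z)
Function('l')(Y, N) = Mul(-3, N)
Mul(Mul(4, -8), Function('l')(0, Function('V')(-1, 0))) = Mul(Mul(4, -8), Mul(-3, Add(0, -1))) = Mul(-32, Mul(-3, -1)) = Mul(-32, 3) = -96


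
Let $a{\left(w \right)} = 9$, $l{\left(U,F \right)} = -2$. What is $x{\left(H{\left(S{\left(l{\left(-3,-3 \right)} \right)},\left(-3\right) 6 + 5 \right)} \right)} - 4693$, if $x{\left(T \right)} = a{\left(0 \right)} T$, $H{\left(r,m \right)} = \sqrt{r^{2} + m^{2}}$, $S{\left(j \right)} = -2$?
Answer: $-4693 + 9 \sqrt{173} \approx -4574.6$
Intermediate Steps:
$H{\left(r,m \right)} = \sqrt{m^{2} + r^{2}}$
$x{\left(T \right)} = 9 T$
$x{\left(H{\left(S{\left(l{\left(-3,-3 \right)} \right)},\left(-3\right) 6 + 5 \right)} \right)} - 4693 = 9 \sqrt{\left(\left(-3\right) 6 + 5\right)^{2} + \left(-2\right)^{2}} - 4693 = 9 \sqrt{\left(-18 + 5\right)^{2} + 4} - 4693 = 9 \sqrt{\left(-13\right)^{2} + 4} - 4693 = 9 \sqrt{169 + 4} - 4693 = 9 \sqrt{173} - 4693 = -4693 + 9 \sqrt{173}$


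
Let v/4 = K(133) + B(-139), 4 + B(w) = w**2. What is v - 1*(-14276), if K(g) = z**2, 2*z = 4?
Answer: 91560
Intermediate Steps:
z = 2 (z = (1/2)*4 = 2)
K(g) = 4 (K(g) = 2**2 = 4)
B(w) = -4 + w**2
v = 77284 (v = 4*(4 + (-4 + (-139)**2)) = 4*(4 + (-4 + 19321)) = 4*(4 + 19317) = 4*19321 = 77284)
v - 1*(-14276) = 77284 - 1*(-14276) = 77284 + 14276 = 91560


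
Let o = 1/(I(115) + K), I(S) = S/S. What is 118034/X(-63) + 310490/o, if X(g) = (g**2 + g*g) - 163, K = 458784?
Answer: 1107534402521784/7775 ≈ 1.4245e+11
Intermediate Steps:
I(S) = 1
o = 1/458785 (o = 1/(1 + 458784) = 1/458785 ≈ 2.1797e-6)
X(g) = -163 + 2*g**2 (X(g) = (g**2 + g**2) - 163 = 2*g**2 - 163 = -163 + 2*g**2)
118034/X(-63) + 310490/o = 118034/(-163 + 2*(-63)**2) + 310490/(1/458785) = 118034/(-163 + 2*3969) + 310490*458785 = 118034/(-163 + 7938) + 142448154650 = 118034/7775 + 142448154650 = 1107534402521784/7775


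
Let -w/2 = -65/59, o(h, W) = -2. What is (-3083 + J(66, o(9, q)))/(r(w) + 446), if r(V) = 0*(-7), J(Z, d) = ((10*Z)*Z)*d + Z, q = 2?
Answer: -90137/446 ≈ -202.10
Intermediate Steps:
J(Z, d) = Z + 10*d*Z² (J(Z, d) = (10*Z²)*d + Z = 10*d*Z² + Z = Z + 10*d*Z²)
w = 130/59 (w = -(-130)/59 = -2*(-65/59) = 130/59 ≈ 2.2034)
r(V) = 0
(-3083 + J(66, o(9, q)))/(r(w) + 446) = (-3083 + 66*(1 + 10*66*(-2)))/(0 + 446) = (-3083 + 66*(1 - 1320))/446 = (-3083 + 66*(-1319))*(1/446) = (-3083 - 87054)*(1/446) = -90137*1/446 = -90137/446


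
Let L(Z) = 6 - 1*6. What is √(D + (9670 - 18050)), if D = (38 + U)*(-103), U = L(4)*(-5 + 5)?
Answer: 3*I*√1366 ≈ 110.88*I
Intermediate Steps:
L(Z) = 0 (L(Z) = 6 - 6 = 0)
U = 0 (U = 0*(-5 + 5) = 0*0 = 0)
D = -3914 (D = (38 + 0)*(-103) = 38*(-103) = -3914)
√(D + (9670 - 18050)) = √(-3914 + (9670 - 18050)) = √(-3914 - 8380) = √(-12294) = 3*I*√1366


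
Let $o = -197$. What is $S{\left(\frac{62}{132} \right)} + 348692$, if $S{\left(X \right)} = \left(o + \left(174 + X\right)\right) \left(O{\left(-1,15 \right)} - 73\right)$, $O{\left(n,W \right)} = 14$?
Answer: $\frac{23101405}{66} \approx 3.5002 \cdot 10^{5}$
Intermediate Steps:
$S{\left(X \right)} = 1357 - 59 X$ ($S{\left(X \right)} = \left(-197 + \left(174 + X\right)\right) \left(14 - 73\right) = \left(-23 + X\right) \left(-59\right) = 1357 - 59 X$)
$S{\left(\frac{62}{132} \right)} + 348692 = \left(1357 - 59 \cdot \frac{62}{132}\right) + 348692 = \left(1357 - 59 \cdot 62 \cdot \frac{1}{132}\right) + 348692 = \left(1357 - \frac{1829}{66}\right) + 348692 = \frac{87733}{66} + 348692 = \frac{23101405}{66}$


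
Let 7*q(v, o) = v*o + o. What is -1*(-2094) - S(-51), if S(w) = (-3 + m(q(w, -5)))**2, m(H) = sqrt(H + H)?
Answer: 14095/7 + 60*sqrt(35)/7 ≈ 2064.3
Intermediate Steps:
q(v, o) = o/7 + o*v/7 (q(v, o) = (v*o + o)/7 = (o*v + o)/7 = (o + o*v)/7 = o/7 + o*v/7)
m(H) = sqrt(2)*sqrt(H) (m(H) = sqrt(2*H) = sqrt(2)*sqrt(H))
S(w) = (-3 + sqrt(2)*sqrt(-5/7 - 5*w/7))**2 (S(w) = (-3 + sqrt(2)*sqrt((1/7)*(-5)*(1 + w)))**2 = (-3 + sqrt(2)*sqrt(-5/7 - 5*w/7))**2)
-1*(-2094) - S(-51) = -1*(-2094) - (-21 + sqrt(70)*sqrt(-1 - 1*(-51)))**2/49 = 2094 - (-21 + sqrt(70)*sqrt(-1 + 51))**2/49 = 2094 - (-21 + sqrt(70)*sqrt(50))**2/49 = 2094 - (-21 + sqrt(70)*(5*sqrt(2)))**2/49 = 2094 - (-21 + 10*sqrt(35))**2/49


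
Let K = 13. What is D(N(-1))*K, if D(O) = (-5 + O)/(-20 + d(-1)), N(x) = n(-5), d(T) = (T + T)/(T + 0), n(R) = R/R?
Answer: 26/9 ≈ 2.8889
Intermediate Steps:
n(R) = 1
d(T) = 2 (d(T) = (2*T)/T = 2)
N(x) = 1
D(O) = 5/18 - O/18 (D(O) = (-5 + O)/(-20 + 2) = (-5 + O)/(-18) = (-5 + O)*(-1/18) = 5/18 - O/18)
D(N(-1))*K = (5/18 - 1/18*1)*13 = (5/18 - 1/18)*13 = (2/9)*13 = 26/9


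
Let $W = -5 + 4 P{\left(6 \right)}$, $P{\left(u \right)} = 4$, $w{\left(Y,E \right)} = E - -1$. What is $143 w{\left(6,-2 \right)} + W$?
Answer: $-132$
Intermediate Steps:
$w{\left(Y,E \right)} = 1 + E$ ($w{\left(Y,E \right)} = E + 1 = 1 + E$)
$W = 11$ ($W = -5 + 4 \cdot 4 = -5 + 16 = 11$)
$143 w{\left(6,-2 \right)} + W = 143 \left(1 - 2\right) + 11 = 143 \left(-1\right) + 11 = -143 + 11 = -132$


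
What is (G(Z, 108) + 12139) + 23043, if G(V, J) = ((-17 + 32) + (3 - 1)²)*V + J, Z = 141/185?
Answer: 6531329/185 ≈ 35305.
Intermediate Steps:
Z = 141/185 (Z = 141*(1/185) = 141/185 ≈ 0.76216)
G(V, J) = J + 19*V (G(V, J) = (15 + 2²)*V + J = (15 + 4)*V + J = 19*V + J = J + 19*V)
(G(Z, 108) + 12139) + 23043 = ((108 + 19*(141/185)) + 12139) + 23043 = ((108 + 2679/185) + 12139) + 23043 = (22659/185 + 12139) + 23043 = 2268374/185 + 23043 = 6531329/185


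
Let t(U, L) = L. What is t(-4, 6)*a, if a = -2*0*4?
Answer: 0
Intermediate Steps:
a = 0 (a = 0*4 = 0)
t(-4, 6)*a = 6*0 = 0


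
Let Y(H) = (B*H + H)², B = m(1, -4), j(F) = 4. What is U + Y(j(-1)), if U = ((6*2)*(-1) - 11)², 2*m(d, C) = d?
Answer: 565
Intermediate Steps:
m(d, C) = d/2
B = ½ (B = (½)*1 = ½ ≈ 0.50000)
U = 529 (U = (12*(-1) - 11)² = (-12 - 11)² = (-23)² = 529)
Y(H) = 9*H²/4 (Y(H) = (H/2 + H)² = (3*H/2)² = 9*H²/4)
U + Y(j(-1)) = 529 + (9/4)*4² = 529 + (9/4)*16 = 529 + 36 = 565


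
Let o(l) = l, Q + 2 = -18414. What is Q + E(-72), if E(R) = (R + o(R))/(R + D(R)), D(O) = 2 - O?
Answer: -18488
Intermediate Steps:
Q = -18416 (Q = -2 - 18414 = -18416)
E(R) = R (E(R) = (R + R)/(R + (2 - R)) = (2*R)/2 = (2*R)*(½) = R)
Q + E(-72) = -18416 - 72 = -18488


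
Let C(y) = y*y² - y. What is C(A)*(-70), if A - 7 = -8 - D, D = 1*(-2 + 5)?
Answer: 4200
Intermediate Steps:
D = 3 (D = 1*3 = 3)
A = -4 (A = 7 + (-8 - 1*3) = 7 + (-8 - 3) = 7 - 11 = -4)
C(y) = y³ - y
C(A)*(-70) = ((-4)³ - 1*(-4))*(-70) = (-64 + 4)*(-70) = -60*(-70) = 4200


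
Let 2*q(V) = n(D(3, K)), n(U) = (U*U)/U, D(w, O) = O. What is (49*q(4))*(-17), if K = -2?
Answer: 833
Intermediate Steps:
n(U) = U (n(U) = U²/U = U)
q(V) = -1 (q(V) = (½)*(-2) = -1)
(49*q(4))*(-17) = (49*(-1))*(-17) = -49*(-17) = 833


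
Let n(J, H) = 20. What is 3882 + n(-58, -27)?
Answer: 3902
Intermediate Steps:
3882 + n(-58, -27) = 3882 + 20 = 3902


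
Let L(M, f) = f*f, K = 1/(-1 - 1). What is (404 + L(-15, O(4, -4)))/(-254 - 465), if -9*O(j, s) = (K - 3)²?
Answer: -525985/931824 ≈ -0.56447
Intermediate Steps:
K = -½ (K = 1/(-2) = -½ ≈ -0.50000)
O(j, s) = -49/36 (O(j, s) = -(-½ - 3)²/9 = -(-7/2)²/9 = -⅑*49/4 = -49/36)
L(M, f) = f²
(404 + L(-15, O(4, -4)))/(-254 - 465) = (404 + (-49/36)²)/(-254 - 465) = (404 + 2401/1296)/(-719) = (525985/1296)*(-1/719) = -525985/931824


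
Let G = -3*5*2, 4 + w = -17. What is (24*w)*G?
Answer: 15120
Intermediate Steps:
w = -21 (w = -4 - 17 = -21)
G = -30 (G = -15*2 = -30)
(24*w)*G = (24*(-21))*(-30) = -504*(-30) = 15120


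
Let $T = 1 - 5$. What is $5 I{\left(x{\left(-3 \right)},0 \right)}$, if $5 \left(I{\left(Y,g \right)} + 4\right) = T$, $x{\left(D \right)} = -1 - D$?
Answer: $-24$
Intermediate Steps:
$T = -4$ ($T = 1 - 5 = -4$)
$I{\left(Y,g \right)} = - \frac{24}{5}$ ($I{\left(Y,g \right)} = -4 + \frac{1}{5} \left(-4\right) = -4 - \frac{4}{5} = - \frac{24}{5}$)
$5 I{\left(x{\left(-3 \right)},0 \right)} = 5 \left(- \frac{24}{5}\right) = -24$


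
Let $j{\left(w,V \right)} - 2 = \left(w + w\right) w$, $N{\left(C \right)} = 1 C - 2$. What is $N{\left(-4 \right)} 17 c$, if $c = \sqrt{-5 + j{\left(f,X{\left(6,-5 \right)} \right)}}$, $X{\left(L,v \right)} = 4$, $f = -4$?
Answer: $- 102 \sqrt{29} \approx -549.29$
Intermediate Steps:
$N{\left(C \right)} = -2 + C$ ($N{\left(C \right)} = C - 2 = -2 + C$)
$j{\left(w,V \right)} = 2 + 2 w^{2}$ ($j{\left(w,V \right)} = 2 + \left(w + w\right) w = 2 + 2 w w = 2 + 2 w^{2}$)
$c = \sqrt{29}$ ($c = \sqrt{-5 + \left(2 + 2 \left(-4\right)^{2}\right)} = \sqrt{-5 + \left(2 + 2 \cdot 16\right)} = \sqrt{-5 + \left(2 + 32\right)} = \sqrt{-5 + 34} = \sqrt{29} \approx 5.3852$)
$N{\left(-4 \right)} 17 c = \left(-2 - 4\right) 17 \sqrt{29} = \left(-6\right) 17 \sqrt{29} = - 102 \sqrt{29}$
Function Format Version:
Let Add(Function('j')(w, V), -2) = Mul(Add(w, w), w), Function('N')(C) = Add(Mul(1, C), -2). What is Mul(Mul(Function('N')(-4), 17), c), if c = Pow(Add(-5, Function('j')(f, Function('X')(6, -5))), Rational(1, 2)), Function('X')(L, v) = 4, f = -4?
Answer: Mul(-102, Pow(29, Rational(1, 2))) ≈ -549.29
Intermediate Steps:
Function('N')(C) = Add(-2, C) (Function('N')(C) = Add(C, -2) = Add(-2, C))
Function('j')(w, V) = Add(2, Mul(2, Pow(w, 2))) (Function('j')(w, V) = Add(2, Mul(Add(w, w), w)) = Add(2, Mul(Mul(2, w), w)) = Add(2, Mul(2, Pow(w, 2))))
c = Pow(29, Rational(1, 2)) (c = Pow(Add(-5, Add(2, Mul(2, Pow(-4, 2)))), Rational(1, 2)) = Pow(Add(-5, Add(2, Mul(2, 16))), Rational(1, 2)) = Pow(Add(-5, Add(2, 32)), Rational(1, 2)) = Pow(Add(-5, 34), Rational(1, 2)) = Pow(29, Rational(1, 2)) ≈ 5.3852)
Mul(Mul(Function('N')(-4), 17), c) = Mul(Mul(Add(-2, -4), 17), Pow(29, Rational(1, 2))) = Mul(Mul(-6, 17), Pow(29, Rational(1, 2))) = Mul(-102, Pow(29, Rational(1, 2)))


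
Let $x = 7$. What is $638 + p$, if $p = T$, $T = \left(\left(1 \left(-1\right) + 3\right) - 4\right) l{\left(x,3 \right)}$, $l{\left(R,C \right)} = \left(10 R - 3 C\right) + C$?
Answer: $510$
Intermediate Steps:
$l{\left(R,C \right)} = - 2 C + 10 R$ ($l{\left(R,C \right)} = \left(- 3 C + 10 R\right) + C = - 2 C + 10 R$)
$T = -128$ ($T = \left(\left(1 \left(-1\right) + 3\right) - 4\right) \left(\left(-2\right) 3 + 10 \cdot 7\right) = \left(\left(-1 + 3\right) - 4\right) \left(-6 + 70\right) = \left(2 - 4\right) 64 = \left(-2\right) 64 = -128$)
$p = -128$
$638 + p = 638 - 128 = 510$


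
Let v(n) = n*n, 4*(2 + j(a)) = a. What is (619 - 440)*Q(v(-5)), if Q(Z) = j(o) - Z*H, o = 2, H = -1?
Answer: 8413/2 ≈ 4206.5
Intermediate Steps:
j(a) = -2 + a/4
v(n) = n²
Q(Z) = -3/2 + Z (Q(Z) = (-2 + (¼)*2) - Z*(-1) = (-2 + ½) - (-1)*Z = -3/2 + Z)
(619 - 440)*Q(v(-5)) = (619 - 440)*(-3/2 + (-5)²) = 179*(-3/2 + 25) = 179*(47/2) = 8413/2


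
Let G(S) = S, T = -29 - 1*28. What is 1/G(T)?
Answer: -1/57 ≈ -0.017544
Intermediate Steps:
T = -57 (T = -29 - 28 = -57)
1/G(T) = 1/(-57) = -1/57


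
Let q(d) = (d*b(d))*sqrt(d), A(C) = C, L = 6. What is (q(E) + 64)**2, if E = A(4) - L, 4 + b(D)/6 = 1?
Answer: 1504 + 4608*I*sqrt(2) ≈ 1504.0 + 6516.7*I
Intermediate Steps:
b(D) = -18 (b(D) = -24 + 6*1 = -24 + 6 = -18)
E = -2 (E = 4 - 1*6 = 4 - 6 = -2)
q(d) = -18*d**(3/2) (q(d) = (d*(-18))*sqrt(d) = (-18*d)*sqrt(d) = -18*d**(3/2))
(q(E) + 64)**2 = (-(-36)*I*sqrt(2) + 64)**2 = (36*I*sqrt(2) + 64)**2 = (64 + 36*I*sqrt(2))**2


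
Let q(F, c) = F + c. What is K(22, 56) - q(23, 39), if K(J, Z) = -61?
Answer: -123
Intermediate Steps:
K(22, 56) - q(23, 39) = -61 - (23 + 39) = -61 - 1*62 = -61 - 62 = -123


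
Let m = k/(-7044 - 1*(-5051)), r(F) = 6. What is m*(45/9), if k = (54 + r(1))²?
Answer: -18000/1993 ≈ -9.0316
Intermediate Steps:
k = 3600 (k = (54 + 6)² = 60² = 3600)
m = -3600/1993 (m = 3600/(-7044 - 1*(-5051)) = 3600/(-7044 + 5051) = 3600/(-1993) = 3600*(-1/1993) = -3600/1993 ≈ -1.8063)
m*(45/9) = -162000/(1993*9) = -3600/1993*5 = -18000/1993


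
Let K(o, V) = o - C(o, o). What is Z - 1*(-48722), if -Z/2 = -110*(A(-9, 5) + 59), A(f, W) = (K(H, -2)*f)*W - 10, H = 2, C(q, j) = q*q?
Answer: 79302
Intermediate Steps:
C(q, j) = q²
K(o, V) = o - o²
A(f, W) = -10 - 2*W*f (A(f, W) = ((2*(1 - 1*2))*f)*W - 10 = ((2*(1 - 2))*f)*W - 10 = ((2*(-1))*f)*W - 10 = (-2*f)*W - 10 = -2*W*f - 10 = -10 - 2*W*f)
Z = 30580 (Z = -(-220)*((-10 - 2*5*(-9)) + 59) = -(-220)*((-10 + 90) + 59) = -(-220)*(80 + 59) = -(-220)*139 = -2*(-15290) = 30580)
Z - 1*(-48722) = 30580 - 1*(-48722) = 30580 + 48722 = 79302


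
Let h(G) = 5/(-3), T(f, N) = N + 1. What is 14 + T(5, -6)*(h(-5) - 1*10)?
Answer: 217/3 ≈ 72.333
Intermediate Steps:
T(f, N) = 1 + N
h(G) = -5/3 (h(G) = 5*(-⅓) = -5/3)
14 + T(5, -6)*(h(-5) - 1*10) = 14 + (1 - 6)*(-5/3 - 1*10) = 14 - 5*(-5/3 - 10) = 14 - 5*(-35/3) = 14 + 175/3 = 217/3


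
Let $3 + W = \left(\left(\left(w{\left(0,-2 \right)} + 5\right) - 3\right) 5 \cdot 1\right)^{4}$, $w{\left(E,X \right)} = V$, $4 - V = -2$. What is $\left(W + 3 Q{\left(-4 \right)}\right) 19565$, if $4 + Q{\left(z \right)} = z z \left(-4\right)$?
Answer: $50082350045$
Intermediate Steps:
$V = 6$ ($V = 4 - -2 = 4 + 2 = 6$)
$w{\left(E,X \right)} = 6$
$Q{\left(z \right)} = -4 - 4 z^{2}$ ($Q{\left(z \right)} = -4 + z z \left(-4\right) = -4 + z^{2} \left(-4\right) = -4 - 4 z^{2}$)
$W = 2559997$ ($W = -3 + \left(\left(\left(6 + 5\right) - 3\right) 5 \cdot 1\right)^{4} = -3 + \left(\left(11 - 3\right) 5 \cdot 1\right)^{4} = -3 + \left(8 \cdot 5 \cdot 1\right)^{4} = -3 + \left(40 \cdot 1\right)^{4} = -3 + 40^{4} = -3 + 2560000 = 2559997$)
$\left(W + 3 Q{\left(-4 \right)}\right) 19565 = \left(2559997 + 3 \left(-4 - 4 \left(-4\right)^{2}\right)\right) 19565 = \left(2559997 + 3 \left(-4 - 64\right)\right) 19565 = \left(2559997 + 3 \left(-68\right)\right) 19565 = \left(2559997 - 204\right) 19565 = 2559793 \cdot 19565 = 50082350045$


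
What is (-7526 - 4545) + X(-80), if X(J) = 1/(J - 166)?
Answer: -2969467/246 ≈ -12071.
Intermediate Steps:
X(J) = 1/(-166 + J)
(-7526 - 4545) + X(-80) = (-7526 - 4545) + 1/(-166 - 80) = -12071 + 1/(-246) = -12071 - 1/246 = -2969467/246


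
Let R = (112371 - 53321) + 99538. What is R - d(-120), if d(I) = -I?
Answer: 158468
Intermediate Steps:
R = 158588 (R = 59050 + 99538 = 158588)
R - d(-120) = 158588 - (-1)*(-120) = 158588 - 1*120 = 158588 - 120 = 158468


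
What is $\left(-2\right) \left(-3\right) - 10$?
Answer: $-4$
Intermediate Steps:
$\left(-2\right) \left(-3\right) - 10 = 6 - 10 = -4$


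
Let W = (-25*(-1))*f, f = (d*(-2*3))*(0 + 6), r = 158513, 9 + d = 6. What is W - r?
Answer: -155813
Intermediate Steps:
d = -3 (d = -9 + 6 = -3)
f = 108 (f = (-(-6)*3)*(0 + 6) = -3*(-6)*6 = 18*6 = 108)
W = 2700 (W = -25*(-1)*108 = 25*108 = 2700)
W - r = 2700 - 1*158513 = 2700 - 158513 = -155813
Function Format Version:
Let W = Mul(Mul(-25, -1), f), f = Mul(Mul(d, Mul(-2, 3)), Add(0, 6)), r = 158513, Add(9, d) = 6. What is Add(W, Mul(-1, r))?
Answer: -155813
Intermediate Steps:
d = -3 (d = Add(-9, 6) = -3)
f = 108 (f = Mul(Mul(-3, Mul(-2, 3)), Add(0, 6)) = Mul(Mul(-3, -6), 6) = Mul(18, 6) = 108)
W = 2700 (W = Mul(Mul(-25, -1), 108) = Mul(25, 108) = 2700)
Add(W, Mul(-1, r)) = Add(2700, Mul(-1, 158513)) = Add(2700, -158513) = -155813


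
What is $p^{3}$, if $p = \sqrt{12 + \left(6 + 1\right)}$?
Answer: $19 \sqrt{19} \approx 82.819$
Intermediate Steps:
$p = \sqrt{19}$ ($p = \sqrt{12 + 7} = \sqrt{19} \approx 4.3589$)
$p^{3} = \left(\sqrt{19}\right)^{3} = 19 \sqrt{19}$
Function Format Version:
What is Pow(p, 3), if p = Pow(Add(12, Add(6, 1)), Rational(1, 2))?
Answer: Mul(19, Pow(19, Rational(1, 2))) ≈ 82.819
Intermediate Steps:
p = Pow(19, Rational(1, 2)) (p = Pow(Add(12, 7), Rational(1, 2)) = Pow(19, Rational(1, 2)) ≈ 4.3589)
Pow(p, 3) = Pow(Pow(19, Rational(1, 2)), 3) = Mul(19, Pow(19, Rational(1, 2)))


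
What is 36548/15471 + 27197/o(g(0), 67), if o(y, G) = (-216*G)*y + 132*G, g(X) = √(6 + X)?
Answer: 16313232853/7558573644 - 81591*√6/244282 ≈ 1.3401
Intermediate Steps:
o(y, G) = 132*G - 216*G*y (o(y, G) = -216*G*y + 132*G = 132*G - 216*G*y)
36548/15471 + 27197/o(g(0), 67) = 36548/15471 + 27197/((12*67*(11 - 18*√(6 + 0)))) = 36548*(1/15471) + 27197/((12*67*(11 - 18*√6))) = 36548/15471 + 27197/(8844 - 14472*√6)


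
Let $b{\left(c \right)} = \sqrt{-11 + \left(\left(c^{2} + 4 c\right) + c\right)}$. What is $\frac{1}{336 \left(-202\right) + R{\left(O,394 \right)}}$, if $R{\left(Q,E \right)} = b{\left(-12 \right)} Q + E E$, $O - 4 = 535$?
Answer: $\frac{87364}{7611260463} - \frac{539 \sqrt{73}}{7611260463} \approx 1.0873 \cdot 10^{-5}$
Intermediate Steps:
$O = 539$ ($O = 4 + 535 = 539$)
$b{\left(c \right)} = \sqrt{-11 + c^{2} + 5 c}$ ($b{\left(c \right)} = \sqrt{-11 + \left(c^{2} + 5 c\right)} = \sqrt{-11 + c^{2} + 5 c}$)
$R{\left(Q,E \right)} = E^{2} + Q \sqrt{73}$ ($R{\left(Q,E \right)} = \sqrt{-11 + \left(-12\right)^{2} + 5 \left(-12\right)} Q + E E = \sqrt{-11 + 144 - 60} Q + E^{2} = \sqrt{73} Q + E^{2} = Q \sqrt{73} + E^{2} = E^{2} + Q \sqrt{73}$)
$\frac{1}{336 \left(-202\right) + R{\left(O,394 \right)}} = \frac{1}{336 \left(-202\right) + \left(394^{2} + 539 \sqrt{73}\right)} = \frac{1}{-67872 + \left(155236 + 539 \sqrt{73}\right)} = \frac{1}{87364 + 539 \sqrt{73}}$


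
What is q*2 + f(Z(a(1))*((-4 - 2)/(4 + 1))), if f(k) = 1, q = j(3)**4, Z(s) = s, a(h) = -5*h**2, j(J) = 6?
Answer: 2593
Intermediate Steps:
q = 1296 (q = 6**4 = 1296)
q*2 + f(Z(a(1))*((-4 - 2)/(4 + 1))) = 1296*2 + 1 = 2592 + 1 = 2593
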